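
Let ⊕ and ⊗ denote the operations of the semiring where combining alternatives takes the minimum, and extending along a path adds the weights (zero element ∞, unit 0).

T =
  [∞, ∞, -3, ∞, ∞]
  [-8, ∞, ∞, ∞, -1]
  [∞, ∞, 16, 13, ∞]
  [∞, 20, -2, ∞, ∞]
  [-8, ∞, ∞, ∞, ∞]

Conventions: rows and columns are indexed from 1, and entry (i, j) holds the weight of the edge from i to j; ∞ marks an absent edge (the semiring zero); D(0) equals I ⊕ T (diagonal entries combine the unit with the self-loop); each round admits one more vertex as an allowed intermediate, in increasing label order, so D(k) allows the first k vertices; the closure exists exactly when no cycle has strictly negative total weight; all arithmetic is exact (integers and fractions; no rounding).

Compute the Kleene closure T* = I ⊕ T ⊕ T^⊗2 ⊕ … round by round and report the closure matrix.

D(0):
  [0, ∞, -3, ∞, ∞]
  [-8, 0, ∞, ∞, -1]
  [∞, ∞, 0, 13, ∞]
  [∞, 20, -2, 0, ∞]
  [-8, ∞, ∞, ∞, 0]
D(1):
  [0, ∞, -3, ∞, ∞]
  [-8, 0, -11, ∞, -1]
  [∞, ∞, 0, 13, ∞]
  [∞, 20, -2, 0, ∞]
  [-8, ∞, -11, ∞, 0]
D(2):
  [0, ∞, -3, ∞, ∞]
  [-8, 0, -11, ∞, -1]
  [∞, ∞, 0, 13, ∞]
  [12, 20, -2, 0, 19]
  [-8, ∞, -11, ∞, 0]
D(3):
  [0, ∞, -3, 10, ∞]
  [-8, 0, -11, 2, -1]
  [∞, ∞, 0, 13, ∞]
  [12, 20, -2, 0, 19]
  [-8, ∞, -11, 2, 0]
D(4):
  [0, 30, -3, 10, 29]
  [-8, 0, -11, 2, -1]
  [25, 33, 0, 13, 32]
  [12, 20, -2, 0, 19]
  [-8, 22, -11, 2, 0]
D(5):
  [0, 30, -3, 10, 29]
  [-9, 0, -12, 1, -1]
  [24, 33, 0, 13, 32]
  [11, 20, -2, 0, 19]
  [-8, 22, -11, 2, 0]
Answer: T* = [[0, 30, -3, 10, 29], [-9, 0, -12, 1, -1], [24, 33, 0, 13, 32], [11, 20, -2, 0, 19], [-8, 22, -11, 2, 0]]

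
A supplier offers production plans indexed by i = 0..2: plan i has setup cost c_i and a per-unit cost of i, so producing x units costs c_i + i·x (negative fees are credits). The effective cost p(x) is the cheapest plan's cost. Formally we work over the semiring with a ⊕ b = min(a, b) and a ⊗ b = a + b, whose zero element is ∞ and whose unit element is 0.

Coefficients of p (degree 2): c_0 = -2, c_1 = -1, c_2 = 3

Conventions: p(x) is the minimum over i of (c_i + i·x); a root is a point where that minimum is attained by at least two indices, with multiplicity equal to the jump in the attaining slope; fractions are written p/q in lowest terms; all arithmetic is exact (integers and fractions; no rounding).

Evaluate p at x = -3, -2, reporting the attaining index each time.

p(-3) = min(-2+0·(-3)=-2, -1+1·(-3)=-4, 3+2·(-3)=-3) = -4 (attained by i=1)
p(-2) = min(-2+0·(-2)=-2, -1+1·(-2)=-3, 3+2·(-2)=-1) = -3 (attained by i=1)
Answer: p(-3) = -4; p(-2) = -3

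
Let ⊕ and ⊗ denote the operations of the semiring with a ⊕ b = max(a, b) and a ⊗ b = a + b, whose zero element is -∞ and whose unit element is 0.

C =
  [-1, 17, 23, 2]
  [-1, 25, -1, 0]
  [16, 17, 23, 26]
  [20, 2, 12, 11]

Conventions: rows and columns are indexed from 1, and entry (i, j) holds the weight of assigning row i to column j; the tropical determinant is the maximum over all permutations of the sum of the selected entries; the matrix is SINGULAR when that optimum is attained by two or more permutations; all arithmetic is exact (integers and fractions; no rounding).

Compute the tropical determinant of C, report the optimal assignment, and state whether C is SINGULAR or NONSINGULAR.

σ = (1, 2, 3, 4): (-1) + 25 + 23 + 11 = 58
σ = (1, 2, 4, 3): (-1) + 25 + 26 + 12 = 62
σ = (1, 3, 2, 4): (-1) + (-1) + 17 + 11 = 26
σ = (1, 3, 4, 2): (-1) + (-1) + 26 + 2 = 26
σ = (1, 4, 2, 3): (-1) + 0 + 17 + 12 = 28
σ = (1, 4, 3, 2): (-1) + 0 + 23 + 2 = 24
σ = (2, 1, 3, 4): 17 + (-1) + 23 + 11 = 50
σ = (2, 1, 4, 3): 17 + (-1) + 26 + 12 = 54
σ = (2, 3, 1, 4): 17 + (-1) + 16 + 11 = 43
σ = (2, 3, 4, 1): 17 + (-1) + 26 + 20 = 62
σ = (2, 4, 1, 3): 17 + 0 + 16 + 12 = 45
σ = (2, 4, 3, 1): 17 + 0 + 23 + 20 = 60
σ = (3, 1, 2, 4): 23 + (-1) + 17 + 11 = 50
σ = (3, 1, 4, 2): 23 + (-1) + 26 + 2 = 50
σ = (3, 2, 1, 4): 23 + 25 + 16 + 11 = 75
σ = (3, 2, 4, 1): 23 + 25 + 26 + 20 = 94
σ = (3, 4, 1, 2): 23 + 0 + 16 + 2 = 41
σ = (3, 4, 2, 1): 23 + 0 + 17 + 20 = 60
σ = (4, 1, 2, 3): 2 + (-1) + 17 + 12 = 30
σ = (4, 1, 3, 2): 2 + (-1) + 23 + 2 = 26
σ = (4, 2, 1, 3): 2 + 25 + 16 + 12 = 55
σ = (4, 2, 3, 1): 2 + 25 + 23 + 20 = 70
σ = (4, 3, 1, 2): 2 + (-1) + 16 + 2 = 19
σ = (4, 3, 2, 1): 2 + (-1) + 17 + 20 = 38
Optimal value attained by: σ = (3, 2, 4, 1).
Answer: det⊕(C) = 94; verdict: NONSINGULAR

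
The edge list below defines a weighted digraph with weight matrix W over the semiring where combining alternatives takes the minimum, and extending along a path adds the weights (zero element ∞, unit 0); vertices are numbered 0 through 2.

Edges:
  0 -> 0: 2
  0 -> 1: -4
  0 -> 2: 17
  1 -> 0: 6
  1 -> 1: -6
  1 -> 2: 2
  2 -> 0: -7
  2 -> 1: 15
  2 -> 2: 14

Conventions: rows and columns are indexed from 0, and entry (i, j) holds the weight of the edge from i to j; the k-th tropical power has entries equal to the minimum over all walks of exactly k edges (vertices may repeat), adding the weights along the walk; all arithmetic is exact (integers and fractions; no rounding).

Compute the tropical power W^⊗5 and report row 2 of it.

W^⊗2:
  [2, -10, -2]
  [-5, -12, -4]
  [-5, -11, 10]
W^⊗3:
  [-9, -16, -8]
  [-11, -18, -10]
  [-5, -17, -9]
W^⊗4:
  [-15, -22, -14]
  [-17, -24, -16]
  [-16, -23, -15]
W^⊗5:
  [-21, -28, -20]
  [-23, -30, -22]
  [-22, -29, -21]
Answer: row 2 of W^⊗5 = [-22, -29, -21]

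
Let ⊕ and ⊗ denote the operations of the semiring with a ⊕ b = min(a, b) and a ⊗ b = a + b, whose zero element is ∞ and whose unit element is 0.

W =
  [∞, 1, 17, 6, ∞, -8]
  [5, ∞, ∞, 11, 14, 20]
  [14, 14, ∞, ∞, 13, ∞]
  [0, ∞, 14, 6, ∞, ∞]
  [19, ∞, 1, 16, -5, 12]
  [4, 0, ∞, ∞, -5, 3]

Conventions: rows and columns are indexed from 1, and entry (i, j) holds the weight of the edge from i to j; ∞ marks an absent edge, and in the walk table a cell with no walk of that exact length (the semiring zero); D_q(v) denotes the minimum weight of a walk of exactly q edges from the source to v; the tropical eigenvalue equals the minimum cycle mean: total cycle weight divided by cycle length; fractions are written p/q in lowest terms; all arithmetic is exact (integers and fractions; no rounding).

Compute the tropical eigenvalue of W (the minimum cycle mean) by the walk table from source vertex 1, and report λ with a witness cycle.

q=0: [0, ∞, ∞, ∞, ∞, ∞]
q=1: [∞, 1, 17, 6, ∞, -8]
q=2: [-4, -8, 20, 12, -13, -5]
q=3: [-3, -5, -12, 2, -18, -12]
q=4: [-8, -12, -17, -2, -23, -11]
q=5: [-7, -11, -22, -7, -28, -16]
q=6: [-12, -16, -27, -12, -33, -16]
Optimal cycle mean attained by: cycle 5->5, total (-5), length 1.
Answer: λ = -5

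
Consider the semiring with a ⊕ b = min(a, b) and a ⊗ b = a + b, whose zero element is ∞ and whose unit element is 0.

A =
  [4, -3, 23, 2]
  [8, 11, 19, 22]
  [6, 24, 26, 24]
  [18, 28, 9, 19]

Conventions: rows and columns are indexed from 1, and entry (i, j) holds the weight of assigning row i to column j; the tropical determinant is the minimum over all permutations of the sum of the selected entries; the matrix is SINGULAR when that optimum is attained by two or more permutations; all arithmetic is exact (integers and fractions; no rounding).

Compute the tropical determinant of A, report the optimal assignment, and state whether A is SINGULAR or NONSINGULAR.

σ = (1, 2, 3, 4): 4 + 11 + 26 + 19 = 60
σ = (1, 2, 4, 3): 4 + 11 + 24 + 9 = 48
σ = (1, 3, 2, 4): 4 + 19 + 24 + 19 = 66
σ = (1, 3, 4, 2): 4 + 19 + 24 + 28 = 75
σ = (1, 4, 2, 3): 4 + 22 + 24 + 9 = 59
σ = (1, 4, 3, 2): 4 + 22 + 26 + 28 = 80
σ = (2, 1, 3, 4): (-3) + 8 + 26 + 19 = 50
σ = (2, 1, 4, 3): (-3) + 8 + 24 + 9 = 38
σ = (2, 3, 1, 4): (-3) + 19 + 6 + 19 = 41
σ = (2, 3, 4, 1): (-3) + 19 + 24 + 18 = 58
σ = (2, 4, 1, 3): (-3) + 22 + 6 + 9 = 34
σ = (2, 4, 3, 1): (-3) + 22 + 26 + 18 = 63
σ = (3, 1, 2, 4): 23 + 8 + 24 + 19 = 74
σ = (3, 1, 4, 2): 23 + 8 + 24 + 28 = 83
σ = (3, 2, 1, 4): 23 + 11 + 6 + 19 = 59
σ = (3, 2, 4, 1): 23 + 11 + 24 + 18 = 76
σ = (3, 4, 1, 2): 23 + 22 + 6 + 28 = 79
σ = (3, 4, 2, 1): 23 + 22 + 24 + 18 = 87
σ = (4, 1, 2, 3): 2 + 8 + 24 + 9 = 43
σ = (4, 1, 3, 2): 2 + 8 + 26 + 28 = 64
σ = (4, 2, 1, 3): 2 + 11 + 6 + 9 = 28
σ = (4, 2, 3, 1): 2 + 11 + 26 + 18 = 57
σ = (4, 3, 1, 2): 2 + 19 + 6 + 28 = 55
σ = (4, 3, 2, 1): 2 + 19 + 24 + 18 = 63
Optimal value attained by: σ = (4, 2, 1, 3).
Answer: det⊕(A) = 28; verdict: NONSINGULAR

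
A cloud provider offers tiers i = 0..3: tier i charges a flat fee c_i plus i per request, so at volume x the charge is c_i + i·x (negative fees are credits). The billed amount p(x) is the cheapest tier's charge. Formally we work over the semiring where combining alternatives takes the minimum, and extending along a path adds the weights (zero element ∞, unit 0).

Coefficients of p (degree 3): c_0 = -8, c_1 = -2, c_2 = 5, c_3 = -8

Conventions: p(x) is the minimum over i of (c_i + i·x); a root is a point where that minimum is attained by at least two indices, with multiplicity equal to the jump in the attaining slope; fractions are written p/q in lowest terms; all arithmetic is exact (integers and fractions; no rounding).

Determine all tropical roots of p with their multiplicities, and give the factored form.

hull edge (i=0, c=-8) to (i=3, c=-8): slope 0, span 3
Factored form: p(x) = -8 ⊗ (x ⊕ 0) ⊗ (x ⊕ 0) ⊗ (x ⊕ 0)
Answer: roots = 0 (mult 3)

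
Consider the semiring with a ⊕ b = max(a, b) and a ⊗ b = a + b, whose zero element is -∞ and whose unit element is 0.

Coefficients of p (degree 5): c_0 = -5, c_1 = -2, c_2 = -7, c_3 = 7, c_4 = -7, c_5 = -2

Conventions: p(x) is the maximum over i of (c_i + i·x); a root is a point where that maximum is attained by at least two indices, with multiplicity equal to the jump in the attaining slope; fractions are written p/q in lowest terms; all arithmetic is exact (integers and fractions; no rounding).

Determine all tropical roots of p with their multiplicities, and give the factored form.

hull edge (i=0, c=-5) to (i=3, c=7): slope 4, span 3
hull edge (i=3, c=7) to (i=5, c=-2): slope -9/2, span 2
Factored form: p(x) = -2 ⊗ (x ⊕ (-4)) ⊗ (x ⊕ (-4)) ⊗ (x ⊕ (-4)) ⊗ (x ⊕ 9/2) ⊗ (x ⊕ 9/2)
Answer: roots = -4 (mult 3), 9/2 (mult 2)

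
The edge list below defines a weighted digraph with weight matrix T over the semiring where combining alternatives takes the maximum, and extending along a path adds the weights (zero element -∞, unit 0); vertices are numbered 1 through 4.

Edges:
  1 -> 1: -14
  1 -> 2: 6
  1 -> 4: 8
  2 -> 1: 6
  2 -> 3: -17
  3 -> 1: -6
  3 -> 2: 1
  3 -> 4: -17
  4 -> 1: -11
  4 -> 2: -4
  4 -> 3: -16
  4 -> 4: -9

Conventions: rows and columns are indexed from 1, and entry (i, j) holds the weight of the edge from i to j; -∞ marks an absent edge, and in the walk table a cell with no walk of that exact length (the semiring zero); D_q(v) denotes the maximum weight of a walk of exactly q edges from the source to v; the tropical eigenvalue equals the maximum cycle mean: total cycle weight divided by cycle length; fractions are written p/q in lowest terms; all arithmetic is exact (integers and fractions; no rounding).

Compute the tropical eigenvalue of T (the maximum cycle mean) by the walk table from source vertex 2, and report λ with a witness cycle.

q=0: [-∞, 0, -∞, -∞]
q=1: [6, -∞, -17, -∞]
q=2: [-8, 12, -∞, 14]
q=3: [18, 10, -2, 5]
q=4: [16, 24, -7, 26]
Optimal cycle mean attained by: cycle 1->2->1, total 6 + 6, length 2.
Answer: λ = 6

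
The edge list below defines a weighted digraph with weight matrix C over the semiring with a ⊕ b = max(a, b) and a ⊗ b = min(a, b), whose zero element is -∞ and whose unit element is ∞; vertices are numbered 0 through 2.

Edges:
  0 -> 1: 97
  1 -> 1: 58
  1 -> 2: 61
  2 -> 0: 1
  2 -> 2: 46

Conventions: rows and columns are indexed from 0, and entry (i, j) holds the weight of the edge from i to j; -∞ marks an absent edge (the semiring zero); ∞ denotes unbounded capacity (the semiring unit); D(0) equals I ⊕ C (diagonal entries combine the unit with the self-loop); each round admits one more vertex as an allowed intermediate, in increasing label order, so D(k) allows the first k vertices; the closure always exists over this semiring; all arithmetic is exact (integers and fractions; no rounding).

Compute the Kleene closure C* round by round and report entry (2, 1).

D(0):
  [∞, 97, -∞]
  [-∞, ∞, 61]
  [1, -∞, ∞]
D(1):
  [∞, 97, -∞]
  [-∞, ∞, 61]
  [1, 1, ∞]
D(2):
  [∞, 97, 61]
  [-∞, ∞, 61]
  [1, 1, ∞]
D(3):
  [∞, 97, 61]
  [1, ∞, 61]
  [1, 1, ∞]
Answer: C*[2][1] = 1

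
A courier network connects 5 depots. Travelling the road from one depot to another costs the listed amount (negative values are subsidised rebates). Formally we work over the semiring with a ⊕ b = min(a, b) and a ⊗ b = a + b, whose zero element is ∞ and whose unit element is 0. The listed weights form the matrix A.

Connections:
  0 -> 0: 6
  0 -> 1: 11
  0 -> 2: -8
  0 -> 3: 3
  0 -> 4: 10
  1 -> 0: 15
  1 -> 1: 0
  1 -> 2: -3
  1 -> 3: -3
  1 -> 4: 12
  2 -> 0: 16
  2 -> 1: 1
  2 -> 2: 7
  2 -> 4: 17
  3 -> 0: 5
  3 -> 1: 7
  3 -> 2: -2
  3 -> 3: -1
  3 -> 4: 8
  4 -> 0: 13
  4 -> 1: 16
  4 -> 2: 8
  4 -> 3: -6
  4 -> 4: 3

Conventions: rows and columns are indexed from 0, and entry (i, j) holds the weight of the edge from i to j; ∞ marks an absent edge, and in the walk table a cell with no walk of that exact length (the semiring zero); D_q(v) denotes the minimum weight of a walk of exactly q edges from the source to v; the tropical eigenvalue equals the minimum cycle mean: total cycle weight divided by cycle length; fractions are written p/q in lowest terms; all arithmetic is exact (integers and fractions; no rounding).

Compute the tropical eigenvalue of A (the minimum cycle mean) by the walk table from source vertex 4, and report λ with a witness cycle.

q=0: [∞, ∞, ∞, ∞, 0]
q=1: [13, 16, 8, -6, 3]
q=2: [-1, 1, -8, -7, 2]
q=3: [-2, -7, -9, -8, 1]
q=4: [-3, -8, -10, -10, 0]
q=5: [-5, -9, -12, -11, -2]
Optimal cycle mean attained by: cycle 1->3->2->1, total (-3) + (-2) + 1, length 3.
Answer: λ = -4/3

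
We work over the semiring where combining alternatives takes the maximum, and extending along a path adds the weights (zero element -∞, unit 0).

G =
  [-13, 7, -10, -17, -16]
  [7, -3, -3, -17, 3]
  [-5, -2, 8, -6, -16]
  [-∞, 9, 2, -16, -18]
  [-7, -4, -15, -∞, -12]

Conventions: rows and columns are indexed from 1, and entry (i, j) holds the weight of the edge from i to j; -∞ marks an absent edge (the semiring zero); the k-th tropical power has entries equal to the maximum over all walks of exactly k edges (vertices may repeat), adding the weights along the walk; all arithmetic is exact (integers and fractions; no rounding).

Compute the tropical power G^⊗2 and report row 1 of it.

G^⊗2:
  [14, 4, 4, -10, 10]
  [4, 14, 5, -9, 0]
  [5, 6, 16, 2, 1]
  [16, 6, 10, -4, 12]
  [3, 0, -7, -21, -1]
Answer: row 1 of G^⊗2 = [14, 4, 4, -10, 10]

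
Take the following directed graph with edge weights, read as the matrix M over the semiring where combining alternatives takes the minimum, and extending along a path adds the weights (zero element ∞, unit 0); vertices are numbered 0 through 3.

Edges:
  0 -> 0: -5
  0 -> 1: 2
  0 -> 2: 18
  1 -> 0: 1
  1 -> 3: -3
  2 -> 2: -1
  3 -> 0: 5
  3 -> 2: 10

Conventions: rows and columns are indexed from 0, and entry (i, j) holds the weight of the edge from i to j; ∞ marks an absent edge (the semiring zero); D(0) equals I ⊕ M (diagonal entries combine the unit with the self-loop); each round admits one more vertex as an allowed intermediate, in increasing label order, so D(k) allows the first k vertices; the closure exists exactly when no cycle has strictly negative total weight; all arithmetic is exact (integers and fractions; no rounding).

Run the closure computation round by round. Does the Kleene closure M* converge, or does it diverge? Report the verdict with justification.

Detection: at round 0, diagonal entry (0, 0) turns strictly negative.
Key observation: the cycle 0->0 has total weight (-5), which is strictly negative.
Answer: DIVERGES — negative cycle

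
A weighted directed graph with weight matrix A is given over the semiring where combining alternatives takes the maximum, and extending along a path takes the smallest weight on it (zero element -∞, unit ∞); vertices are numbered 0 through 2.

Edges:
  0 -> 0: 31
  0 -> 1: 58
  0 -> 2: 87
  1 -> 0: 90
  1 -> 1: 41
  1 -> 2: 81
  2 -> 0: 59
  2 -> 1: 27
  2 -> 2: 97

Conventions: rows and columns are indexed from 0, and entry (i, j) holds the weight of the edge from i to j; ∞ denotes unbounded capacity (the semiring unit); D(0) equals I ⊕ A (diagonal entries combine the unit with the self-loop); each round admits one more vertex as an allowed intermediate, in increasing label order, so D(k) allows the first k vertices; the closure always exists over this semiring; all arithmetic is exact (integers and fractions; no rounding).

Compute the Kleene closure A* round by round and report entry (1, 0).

D(0):
  [∞, 58, 87]
  [90, ∞, 81]
  [59, 27, ∞]
D(1):
  [∞, 58, 87]
  [90, ∞, 87]
  [59, 58, ∞]
D(2):
  [∞, 58, 87]
  [90, ∞, 87]
  [59, 58, ∞]
D(3):
  [∞, 58, 87]
  [90, ∞, 87]
  [59, 58, ∞]
Answer: A*[1][0] = 90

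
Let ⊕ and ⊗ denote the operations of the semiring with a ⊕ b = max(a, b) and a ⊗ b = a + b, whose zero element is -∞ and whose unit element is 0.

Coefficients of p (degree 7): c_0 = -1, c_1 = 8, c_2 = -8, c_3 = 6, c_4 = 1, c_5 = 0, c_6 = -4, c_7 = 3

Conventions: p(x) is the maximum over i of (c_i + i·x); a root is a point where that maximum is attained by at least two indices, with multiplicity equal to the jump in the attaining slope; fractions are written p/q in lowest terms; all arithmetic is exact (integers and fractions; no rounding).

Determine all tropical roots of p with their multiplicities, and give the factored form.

hull edge (i=0, c=-1) to (i=1, c=8): slope 9, span 1
hull edge (i=1, c=8) to (i=7, c=3): slope -5/6, span 6
Factored form: p(x) = 3 ⊗ (x ⊕ (-9)) ⊗ (x ⊕ 5/6) ⊗ (x ⊕ 5/6) ⊗ (x ⊕ 5/6) ⊗ (x ⊕ 5/6) ⊗ (x ⊕ 5/6) ⊗ (x ⊕ 5/6)
Answer: roots = -9 (mult 1), 5/6 (mult 6)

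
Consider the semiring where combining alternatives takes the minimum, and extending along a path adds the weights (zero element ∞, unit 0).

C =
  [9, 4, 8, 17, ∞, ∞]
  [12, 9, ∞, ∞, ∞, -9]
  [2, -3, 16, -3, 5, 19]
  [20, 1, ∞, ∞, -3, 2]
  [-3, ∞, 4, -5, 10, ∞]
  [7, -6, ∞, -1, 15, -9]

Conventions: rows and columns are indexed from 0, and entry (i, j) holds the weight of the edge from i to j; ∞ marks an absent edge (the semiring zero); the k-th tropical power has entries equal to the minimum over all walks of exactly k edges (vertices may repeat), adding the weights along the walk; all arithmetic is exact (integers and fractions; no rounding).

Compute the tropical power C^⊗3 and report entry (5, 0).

C^⊗2:
  [10, 5, 17, 5, 13, -5]
  [-2, -15, 20, -10, 6, -18]
  [2, -2, 9, 0, -6, -12]
  [-6, -4, 1, -8, 7, -8]
  [6, -4, 5, 1, -8, -3]
  [-2, -15, 15, -10, -4, -18]
C^⊗3:
  [2, -11, 17, -6, 2, -14]
  [-11, -24, 6, -19, -13, -27]
  [-9, -18, -2, -13, -3, -21]
  [-1, -14, 2, -9, -11, -17]
  [-11, -9, -4, -13, -2, -13]
  [-11, -24, 0, -19, -13, -27]
Key observation: the optimum is the walk 5->5->5->0, with weight (-9) + (-9) + 7 = -11.
Optimal value attained by: walk 5->5->5->0.
Answer: (C^⊗3)[5][0] = -11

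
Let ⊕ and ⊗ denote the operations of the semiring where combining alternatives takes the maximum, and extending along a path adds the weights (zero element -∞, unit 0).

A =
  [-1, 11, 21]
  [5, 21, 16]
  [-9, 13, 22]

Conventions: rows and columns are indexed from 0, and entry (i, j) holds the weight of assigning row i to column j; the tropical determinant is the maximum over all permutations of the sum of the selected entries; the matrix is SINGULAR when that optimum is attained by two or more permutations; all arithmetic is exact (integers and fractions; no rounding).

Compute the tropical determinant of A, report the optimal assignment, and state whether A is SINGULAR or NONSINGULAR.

σ = (0, 1, 2): (-1) + 21 + 22 = 42
σ = (0, 2, 1): (-1) + 16 + 13 = 28
σ = (1, 0, 2): 11 + 5 + 22 = 38
σ = (1, 2, 0): 11 + 16 + (-9) = 18
σ = (2, 0, 1): 21 + 5 + 13 = 39
σ = (2, 1, 0): 21 + 21 + (-9) = 33
Optimal value attained by: σ = (0, 1, 2).
Answer: det⊕(A) = 42; verdict: NONSINGULAR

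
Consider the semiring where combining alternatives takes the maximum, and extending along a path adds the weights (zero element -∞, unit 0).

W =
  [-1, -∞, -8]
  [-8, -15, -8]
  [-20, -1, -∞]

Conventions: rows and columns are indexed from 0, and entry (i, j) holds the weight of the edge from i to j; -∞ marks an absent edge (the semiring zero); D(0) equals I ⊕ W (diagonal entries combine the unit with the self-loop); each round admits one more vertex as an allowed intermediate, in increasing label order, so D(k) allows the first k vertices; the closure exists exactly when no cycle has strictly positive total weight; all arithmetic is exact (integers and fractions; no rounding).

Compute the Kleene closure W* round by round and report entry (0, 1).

D(0):
  [0, -∞, -8]
  [-8, 0, -8]
  [-20, -1, 0]
D(1):
  [0, -∞, -8]
  [-8, 0, -8]
  [-20, -1, 0]
D(2):
  [0, -∞, -8]
  [-8, 0, -8]
  [-9, -1, 0]
D(3):
  [0, -9, -8]
  [-8, 0, -8]
  [-9, -1, 0]
Answer: W*[0][1] = -9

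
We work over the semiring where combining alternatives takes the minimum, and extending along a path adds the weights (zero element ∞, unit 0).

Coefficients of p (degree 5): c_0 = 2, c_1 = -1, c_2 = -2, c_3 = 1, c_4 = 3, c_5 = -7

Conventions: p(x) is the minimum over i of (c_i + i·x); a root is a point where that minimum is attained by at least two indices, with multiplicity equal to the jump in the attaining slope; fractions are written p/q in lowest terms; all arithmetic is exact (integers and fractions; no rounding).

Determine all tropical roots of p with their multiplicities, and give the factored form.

hull edge (i=0, c=2) to (i=1, c=-1): slope -3, span 1
hull edge (i=1, c=-1) to (i=5, c=-7): slope -3/2, span 4
Factored form: p(x) = -7 ⊗ (x ⊕ 3/2) ⊗ (x ⊕ 3/2) ⊗ (x ⊕ 3/2) ⊗ (x ⊕ 3/2) ⊗ (x ⊕ 3)
Answer: roots = 3/2 (mult 4), 3 (mult 1)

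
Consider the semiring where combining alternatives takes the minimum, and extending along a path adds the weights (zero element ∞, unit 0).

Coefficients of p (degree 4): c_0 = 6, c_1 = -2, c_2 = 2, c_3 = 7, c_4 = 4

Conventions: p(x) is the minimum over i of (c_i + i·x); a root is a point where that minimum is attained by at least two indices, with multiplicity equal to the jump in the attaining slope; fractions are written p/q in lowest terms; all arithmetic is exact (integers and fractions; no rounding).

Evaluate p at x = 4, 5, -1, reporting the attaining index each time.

p(4) = min(6+0·4=6, -2+1·4=2, 2+2·4=10, 7+3·4=19, 4+4·4=20) = 2 (attained by i=1)
p(5) = min(6+0·5=6, -2+1·5=3, 2+2·5=12, 7+3·5=22, 4+4·5=24) = 3 (attained by i=1)
p(-1) = min(6+0·(-1)=6, -2+1·(-1)=-3, 2+2·(-1)=0, 7+3·(-1)=4, 4+4·(-1)=0) = -3 (attained by i=1)
Answer: p(4) = 2; p(5) = 3; p(-1) = -3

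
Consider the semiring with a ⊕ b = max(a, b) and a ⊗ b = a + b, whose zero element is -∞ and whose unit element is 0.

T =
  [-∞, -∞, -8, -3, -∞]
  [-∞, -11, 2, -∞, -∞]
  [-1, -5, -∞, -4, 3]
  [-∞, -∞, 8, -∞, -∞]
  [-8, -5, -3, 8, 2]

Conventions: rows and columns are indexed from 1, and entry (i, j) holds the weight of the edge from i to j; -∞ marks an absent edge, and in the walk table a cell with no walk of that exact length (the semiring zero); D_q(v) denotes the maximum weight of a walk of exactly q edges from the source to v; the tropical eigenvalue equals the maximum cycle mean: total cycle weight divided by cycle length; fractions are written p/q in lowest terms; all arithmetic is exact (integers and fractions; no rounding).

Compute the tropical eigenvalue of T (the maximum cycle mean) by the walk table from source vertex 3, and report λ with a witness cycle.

q=0: [-∞, -∞, 0, -∞, -∞]
q=1: [-1, -5, -∞, -4, 3]
q=2: [-5, -2, 4, 11, 5]
q=3: [3, 0, 19, 13, 7]
q=4: [18, 14, 21, 15, 22]
q=5: [20, 17, 23, 30, 24]
Optimal cycle mean attained by: cycle 3->5->4->3, total 3 + 8 + 8, length 3.
Answer: λ = 19/3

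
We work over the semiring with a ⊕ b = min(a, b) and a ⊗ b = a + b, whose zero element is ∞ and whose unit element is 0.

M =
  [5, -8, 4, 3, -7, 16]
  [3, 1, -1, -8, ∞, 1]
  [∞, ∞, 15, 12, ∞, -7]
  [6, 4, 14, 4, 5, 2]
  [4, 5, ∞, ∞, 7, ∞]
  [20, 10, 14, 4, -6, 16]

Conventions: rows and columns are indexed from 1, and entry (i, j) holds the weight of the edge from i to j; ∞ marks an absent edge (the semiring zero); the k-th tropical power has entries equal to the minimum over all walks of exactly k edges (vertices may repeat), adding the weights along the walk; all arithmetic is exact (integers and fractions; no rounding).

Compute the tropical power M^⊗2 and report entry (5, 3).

M^⊗2:
  [-5, -7, -9, -16, -2, -7]
  [-2, -5, 0, -7, -5, -8]
  [13, 3, 7, -3, -13, 8]
  [7, -2, 3, -4, -4, 5]
  [8, -4, 4, -3, -3, 6]
  [-2, -1, 9, 2, 1, 6]
Key observation: the optimum is the walk 5->2->3, with weight 5 + (-1) = 4.
Optimal value attained by: walk 5->2->3.
Answer: (M^⊗2)[5][3] = 4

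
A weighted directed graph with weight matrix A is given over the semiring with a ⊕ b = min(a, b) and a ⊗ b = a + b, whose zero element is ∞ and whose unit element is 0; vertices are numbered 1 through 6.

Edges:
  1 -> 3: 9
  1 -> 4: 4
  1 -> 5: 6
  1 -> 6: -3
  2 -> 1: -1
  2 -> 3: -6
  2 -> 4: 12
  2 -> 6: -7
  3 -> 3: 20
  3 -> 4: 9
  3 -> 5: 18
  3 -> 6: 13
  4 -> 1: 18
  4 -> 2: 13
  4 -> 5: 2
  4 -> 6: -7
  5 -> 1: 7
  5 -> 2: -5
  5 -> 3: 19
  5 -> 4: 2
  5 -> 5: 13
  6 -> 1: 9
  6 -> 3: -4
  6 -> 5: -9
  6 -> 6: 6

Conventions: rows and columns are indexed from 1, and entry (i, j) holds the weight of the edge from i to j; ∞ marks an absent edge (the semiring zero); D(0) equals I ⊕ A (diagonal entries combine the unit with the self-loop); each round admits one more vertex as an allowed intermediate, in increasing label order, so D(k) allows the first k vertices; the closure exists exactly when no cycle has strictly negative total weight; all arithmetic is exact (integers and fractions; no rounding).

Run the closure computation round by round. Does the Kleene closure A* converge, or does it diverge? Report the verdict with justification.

D(0):
  [0, ∞, 9, 4, 6, -3]
  [-1, 0, -6, 12, ∞, -7]
  [∞, ∞, 0, 9, 18, 13]
  [18, 13, ∞, 0, 2, -7]
  [7, -5, 19, 2, 0, ∞]
  [9, ∞, -4, ∞, -9, 0]
D(1):
  [0, ∞, 9, 4, 6, -3]
  [-1, 0, -6, 3, 5, -7]
  [∞, ∞, 0, 9, 18, 13]
  [18, 13, 27, 0, 2, -7]
  [7, -5, 16, 2, 0, 4]
  [9, ∞, -4, 13, -9, 0]
D(2):
  [0, ∞, 9, 4, 6, -3]
  [-1, 0, -6, 3, 5, -7]
  [∞, ∞, 0, 9, 18, 13]
  [12, 13, 7, 0, 2, -7]
  [-6, -5, -11, -2, 0, -12]
  [9, ∞, -4, 13, -9, 0]
D(3):
  [0, ∞, 9, 4, 6, -3]
  [-1, 0, -6, 3, 5, -7]
  [∞, ∞, 0, 9, 18, 13]
  [12, 13, 7, 0, 2, -7]
  [-6, -5, -11, -2, 0, -12]
  [9, ∞, -4, 5, -9, 0]
Detection: at round 4, diagonal entry (6, 6) turns strictly negative.
Key observation: the cycle 6->3->4->6 has total weight (-4) + 9 + (-7), which is strictly negative.
Answer: DIVERGES — negative cycle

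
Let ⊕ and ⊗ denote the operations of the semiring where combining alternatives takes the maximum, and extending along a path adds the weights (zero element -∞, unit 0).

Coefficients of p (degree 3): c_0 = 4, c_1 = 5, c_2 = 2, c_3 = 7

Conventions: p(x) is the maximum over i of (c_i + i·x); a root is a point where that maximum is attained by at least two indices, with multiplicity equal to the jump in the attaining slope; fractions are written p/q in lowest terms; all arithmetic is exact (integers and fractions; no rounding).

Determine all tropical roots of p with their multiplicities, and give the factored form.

hull edge (i=0, c=4) to (i=3, c=7): slope 1, span 3
Factored form: p(x) = 7 ⊗ (x ⊕ (-1)) ⊗ (x ⊕ (-1)) ⊗ (x ⊕ (-1))
Answer: roots = -1 (mult 3)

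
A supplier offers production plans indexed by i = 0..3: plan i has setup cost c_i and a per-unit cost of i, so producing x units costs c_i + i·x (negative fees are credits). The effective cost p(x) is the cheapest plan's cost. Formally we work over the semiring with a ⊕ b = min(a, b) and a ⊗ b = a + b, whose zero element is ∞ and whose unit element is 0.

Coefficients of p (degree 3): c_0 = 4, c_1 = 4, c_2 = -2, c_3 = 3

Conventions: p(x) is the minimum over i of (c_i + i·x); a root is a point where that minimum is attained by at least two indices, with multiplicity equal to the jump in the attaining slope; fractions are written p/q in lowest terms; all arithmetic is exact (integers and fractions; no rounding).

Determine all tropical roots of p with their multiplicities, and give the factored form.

hull edge (i=0, c=4) to (i=2, c=-2): slope -3, span 2
hull edge (i=2, c=-2) to (i=3, c=3): slope 5, span 1
Factored form: p(x) = 3 ⊗ (x ⊕ (-5)) ⊗ (x ⊕ 3) ⊗ (x ⊕ 3)
Answer: roots = -5 (mult 1), 3 (mult 2)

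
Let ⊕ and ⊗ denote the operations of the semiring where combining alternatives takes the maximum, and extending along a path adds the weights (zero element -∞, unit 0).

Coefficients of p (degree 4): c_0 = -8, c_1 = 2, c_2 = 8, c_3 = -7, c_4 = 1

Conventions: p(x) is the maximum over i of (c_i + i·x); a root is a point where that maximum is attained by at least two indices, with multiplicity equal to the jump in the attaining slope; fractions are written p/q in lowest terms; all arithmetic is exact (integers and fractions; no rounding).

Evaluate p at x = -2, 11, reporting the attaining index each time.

p(-2) = max(-8+0·(-2)=-8, 2+1·(-2)=0, 8+2·(-2)=4, -7+3·(-2)=-13, 1+4·(-2)=-7) = 4 (attained by i=2)
p(11) = max(-8+0·11=-8, 2+1·11=13, 8+2·11=30, -7+3·11=26, 1+4·11=45) = 45 (attained by i=4)
Answer: p(-2) = 4; p(11) = 45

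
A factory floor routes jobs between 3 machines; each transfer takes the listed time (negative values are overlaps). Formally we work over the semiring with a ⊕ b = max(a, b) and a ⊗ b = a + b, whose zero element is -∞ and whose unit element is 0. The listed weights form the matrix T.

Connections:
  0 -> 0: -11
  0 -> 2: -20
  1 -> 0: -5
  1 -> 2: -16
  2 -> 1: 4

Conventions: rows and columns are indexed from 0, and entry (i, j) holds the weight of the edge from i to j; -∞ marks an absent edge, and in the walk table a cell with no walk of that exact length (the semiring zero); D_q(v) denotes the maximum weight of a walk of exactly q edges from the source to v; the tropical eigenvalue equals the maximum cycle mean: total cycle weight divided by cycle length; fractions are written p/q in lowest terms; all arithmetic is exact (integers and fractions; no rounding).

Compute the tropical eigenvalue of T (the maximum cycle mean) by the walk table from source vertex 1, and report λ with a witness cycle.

q=0: [-∞, 0, -∞]
q=1: [-5, -∞, -16]
q=2: [-16, -12, -25]
q=3: [-17, -21, -28]
Optimal cycle mean attained by: cycle 1->2->1, total (-16) + 4, length 2.
Answer: λ = -6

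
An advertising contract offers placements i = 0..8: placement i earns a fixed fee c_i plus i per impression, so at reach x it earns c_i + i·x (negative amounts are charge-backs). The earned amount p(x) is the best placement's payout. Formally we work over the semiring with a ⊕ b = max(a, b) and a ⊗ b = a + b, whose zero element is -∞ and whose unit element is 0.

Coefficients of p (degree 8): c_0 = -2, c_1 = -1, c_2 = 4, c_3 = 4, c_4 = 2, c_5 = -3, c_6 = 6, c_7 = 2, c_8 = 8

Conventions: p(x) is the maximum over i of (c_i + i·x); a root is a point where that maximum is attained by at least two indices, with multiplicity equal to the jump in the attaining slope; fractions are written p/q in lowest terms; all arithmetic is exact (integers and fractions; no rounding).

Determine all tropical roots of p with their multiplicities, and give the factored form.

hull edge (i=0, c=-2) to (i=2, c=4): slope 3, span 2
hull edge (i=2, c=4) to (i=8, c=8): slope 2/3, span 6
Factored form: p(x) = 8 ⊗ (x ⊕ (-3)) ⊗ (x ⊕ (-3)) ⊗ (x ⊕ (-2/3)) ⊗ (x ⊕ (-2/3)) ⊗ (x ⊕ (-2/3)) ⊗ (x ⊕ (-2/3)) ⊗ (x ⊕ (-2/3)) ⊗ (x ⊕ (-2/3))
Answer: roots = -3 (mult 2), -2/3 (mult 6)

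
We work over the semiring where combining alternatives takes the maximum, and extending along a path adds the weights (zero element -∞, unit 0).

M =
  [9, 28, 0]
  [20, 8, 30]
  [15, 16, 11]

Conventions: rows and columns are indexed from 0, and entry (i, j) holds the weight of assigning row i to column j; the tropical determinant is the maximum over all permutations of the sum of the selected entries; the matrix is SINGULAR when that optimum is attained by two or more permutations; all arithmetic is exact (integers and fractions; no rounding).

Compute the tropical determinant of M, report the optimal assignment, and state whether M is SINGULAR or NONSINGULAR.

σ = (0, 1, 2): 9 + 8 + 11 = 28
σ = (0, 2, 1): 9 + 30 + 16 = 55
σ = (1, 0, 2): 28 + 20 + 11 = 59
σ = (1, 2, 0): 28 + 30 + 15 = 73
σ = (2, 0, 1): 0 + 20 + 16 = 36
σ = (2, 1, 0): 0 + 8 + 15 = 23
Optimal value attained by: σ = (1, 2, 0).
Answer: det⊕(M) = 73; verdict: NONSINGULAR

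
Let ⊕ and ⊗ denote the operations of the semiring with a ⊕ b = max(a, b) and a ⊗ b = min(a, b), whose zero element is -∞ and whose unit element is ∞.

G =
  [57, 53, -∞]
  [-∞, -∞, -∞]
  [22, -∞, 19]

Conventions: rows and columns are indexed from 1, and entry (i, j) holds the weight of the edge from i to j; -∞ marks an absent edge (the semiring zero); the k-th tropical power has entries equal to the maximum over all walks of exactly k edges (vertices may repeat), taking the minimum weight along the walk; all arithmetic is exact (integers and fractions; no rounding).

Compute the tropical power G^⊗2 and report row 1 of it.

G^⊗2:
  [57, 53, -∞]
  [-∞, -∞, -∞]
  [22, 22, 19]
Answer: row 1 of G^⊗2 = [57, 53, -∞]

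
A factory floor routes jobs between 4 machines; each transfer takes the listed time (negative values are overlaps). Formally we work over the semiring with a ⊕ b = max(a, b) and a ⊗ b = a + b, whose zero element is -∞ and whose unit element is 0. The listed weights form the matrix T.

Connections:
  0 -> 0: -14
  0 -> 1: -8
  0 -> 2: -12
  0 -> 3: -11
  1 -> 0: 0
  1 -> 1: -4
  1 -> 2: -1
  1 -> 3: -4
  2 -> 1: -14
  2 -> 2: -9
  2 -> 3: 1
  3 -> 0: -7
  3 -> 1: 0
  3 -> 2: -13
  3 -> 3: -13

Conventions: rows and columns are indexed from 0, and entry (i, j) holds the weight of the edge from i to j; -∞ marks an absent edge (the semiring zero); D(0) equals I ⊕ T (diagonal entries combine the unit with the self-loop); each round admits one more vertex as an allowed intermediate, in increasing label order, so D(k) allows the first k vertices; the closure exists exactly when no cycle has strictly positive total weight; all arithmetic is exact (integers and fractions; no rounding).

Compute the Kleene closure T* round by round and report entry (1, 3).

D(0):
  [0, -8, -12, -11]
  [0, 0, -1, -4]
  [-∞, -14, 0, 1]
  [-7, 0, -13, 0]
D(1):
  [0, -8, -12, -11]
  [0, 0, -1, -4]
  [-∞, -14, 0, 1]
  [-7, 0, -13, 0]
D(2):
  [0, -8, -9, -11]
  [0, 0, -1, -4]
  [-14, -14, 0, 1]
  [0, 0, -1, 0]
D(3):
  [0, -8, -9, -8]
  [0, 0, -1, 0]
  [-14, -14, 0, 1]
  [0, 0, -1, 0]
D(4):
  [0, -8, -9, -8]
  [0, 0, -1, 0]
  [1, 1, 0, 1]
  [0, 0, -1, 0]
Answer: T*[1][3] = 0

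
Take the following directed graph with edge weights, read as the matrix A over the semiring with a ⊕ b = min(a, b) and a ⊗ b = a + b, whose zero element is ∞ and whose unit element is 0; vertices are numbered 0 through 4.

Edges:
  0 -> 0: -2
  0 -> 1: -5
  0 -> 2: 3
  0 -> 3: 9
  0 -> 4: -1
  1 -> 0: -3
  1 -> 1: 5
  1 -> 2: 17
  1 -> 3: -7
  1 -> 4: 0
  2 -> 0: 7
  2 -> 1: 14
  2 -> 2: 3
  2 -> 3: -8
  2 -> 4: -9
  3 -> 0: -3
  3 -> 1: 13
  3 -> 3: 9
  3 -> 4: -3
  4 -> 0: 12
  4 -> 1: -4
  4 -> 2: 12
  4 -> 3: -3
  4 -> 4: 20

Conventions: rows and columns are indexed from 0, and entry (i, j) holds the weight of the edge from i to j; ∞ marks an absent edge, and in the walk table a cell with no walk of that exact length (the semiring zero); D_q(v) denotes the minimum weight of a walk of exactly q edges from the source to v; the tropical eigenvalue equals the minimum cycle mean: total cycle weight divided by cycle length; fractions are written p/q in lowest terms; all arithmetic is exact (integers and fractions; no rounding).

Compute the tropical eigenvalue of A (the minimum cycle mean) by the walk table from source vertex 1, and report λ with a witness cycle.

q=0: [∞, 0, ∞, ∞, ∞]
q=1: [-3, 5, 17, -7, 0]
q=2: [-10, -8, 0, -3, -10]
q=3: [-12, -15, -7, -15, -11]
q=4: [-18, -17, -9, -22, -18]
q=5: [-25, -23, -15, -24, -25]
Optimal cycle mean attained by: cycle 0->1->3->0, total (-5) + (-7) + (-3), length 3.
Answer: λ = -5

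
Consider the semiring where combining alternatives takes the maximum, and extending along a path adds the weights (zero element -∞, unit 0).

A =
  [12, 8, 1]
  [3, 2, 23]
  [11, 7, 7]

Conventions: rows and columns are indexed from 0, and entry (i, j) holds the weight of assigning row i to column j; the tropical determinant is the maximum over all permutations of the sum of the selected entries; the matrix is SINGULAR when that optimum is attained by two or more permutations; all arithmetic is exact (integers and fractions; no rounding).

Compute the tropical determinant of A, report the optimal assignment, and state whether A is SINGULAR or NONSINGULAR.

σ = (0, 1, 2): 12 + 2 + 7 = 21
σ = (0, 2, 1): 12 + 23 + 7 = 42
σ = (1, 0, 2): 8 + 3 + 7 = 18
σ = (1, 2, 0): 8 + 23 + 11 = 42
σ = (2, 0, 1): 1 + 3 + 7 = 11
σ = (2, 1, 0): 1 + 2 + 11 = 14
Optimal value attained by: σ = (0, 2, 1).
Answer: det⊕(A) = 42; verdict: SINGULAR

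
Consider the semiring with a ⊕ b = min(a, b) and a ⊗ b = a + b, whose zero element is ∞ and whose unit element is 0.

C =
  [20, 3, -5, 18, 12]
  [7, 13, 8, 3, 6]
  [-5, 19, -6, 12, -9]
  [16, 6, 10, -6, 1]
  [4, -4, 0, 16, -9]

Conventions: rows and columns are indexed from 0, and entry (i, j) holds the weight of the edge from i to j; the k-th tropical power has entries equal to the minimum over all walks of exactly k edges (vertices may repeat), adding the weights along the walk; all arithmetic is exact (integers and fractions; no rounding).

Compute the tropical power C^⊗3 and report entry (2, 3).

C^⊗2:
  [-10, 8, -11, 6, -14]
  [3, 2, 2, -3, -3]
  [-11, -13, -12, 6, -18]
  [5, -3, 1, -12, -8]
  [-5, -13, -9, -1, -18]
C^⊗3:
  [-16, -18, -17, 0, -23]
  [-3, -7, -4, -9, -12]
  [-17, -22, -18, -10, -27]
  [-4, -12, -8, -18, -17]
  [-14, -22, -18, -10, -27]
Key observation: the optimum is the walk 2->4->1->3, with weight (-9) + (-4) + 3 = -10.
Optimal value attained by: walk 2->4->1->3.
Answer: (C^⊗3)[2][3] = -10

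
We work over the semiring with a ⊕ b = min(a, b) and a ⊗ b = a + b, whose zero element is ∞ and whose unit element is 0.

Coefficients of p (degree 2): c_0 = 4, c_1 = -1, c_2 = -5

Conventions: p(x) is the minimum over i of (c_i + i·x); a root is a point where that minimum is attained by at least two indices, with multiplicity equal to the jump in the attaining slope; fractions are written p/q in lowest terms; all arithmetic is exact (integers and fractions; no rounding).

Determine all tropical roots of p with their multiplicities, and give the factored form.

hull edge (i=0, c=4) to (i=1, c=-1): slope -5, span 1
hull edge (i=1, c=-1) to (i=2, c=-5): slope -4, span 1
Factored form: p(x) = -5 ⊗ (x ⊕ 4) ⊗ (x ⊕ 5)
Answer: roots = 4 (mult 1), 5 (mult 1)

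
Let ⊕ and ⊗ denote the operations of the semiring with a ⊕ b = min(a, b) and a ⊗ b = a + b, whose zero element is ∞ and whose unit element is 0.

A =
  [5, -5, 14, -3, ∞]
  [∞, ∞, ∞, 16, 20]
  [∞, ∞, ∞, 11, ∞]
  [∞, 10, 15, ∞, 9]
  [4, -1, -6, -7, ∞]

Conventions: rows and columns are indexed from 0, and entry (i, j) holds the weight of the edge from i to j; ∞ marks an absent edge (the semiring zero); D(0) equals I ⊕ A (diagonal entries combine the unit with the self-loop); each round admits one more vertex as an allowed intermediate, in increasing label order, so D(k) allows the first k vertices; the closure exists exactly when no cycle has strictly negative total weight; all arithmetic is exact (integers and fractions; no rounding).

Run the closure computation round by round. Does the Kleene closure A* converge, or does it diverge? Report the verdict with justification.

D(0):
  [0, -5, 14, -3, ∞]
  [∞, 0, ∞, 16, 20]
  [∞, ∞, 0, 11, ∞]
  [∞, 10, 15, 0, 9]
  [4, -1, -6, -7, 0]
D(1):
  [0, -5, 14, -3, ∞]
  [∞, 0, ∞, 16, 20]
  [∞, ∞, 0, 11, ∞]
  [∞, 10, 15, 0, 9]
  [4, -1, -6, -7, 0]
D(2):
  [0, -5, 14, -3, 15]
  [∞, 0, ∞, 16, 20]
  [∞, ∞, 0, 11, ∞]
  [∞, 10, 15, 0, 9]
  [4, -1, -6, -7, 0]
D(3):
  [0, -5, 14, -3, 15]
  [∞, 0, ∞, 16, 20]
  [∞, ∞, 0, 11, ∞]
  [∞, 10, 15, 0, 9]
  [4, -1, -6, -7, 0]
D(4):
  [0, -5, 12, -3, 6]
  [∞, 0, 31, 16, 20]
  [∞, 21, 0, 11, 20]
  [∞, 10, 15, 0, 9]
  [4, -1, -6, -7, 0]
D(5):
  [0, -5, 0, -3, 6]
  [24, 0, 14, 13, 20]
  [24, 19, 0, 11, 20]
  [13, 8, 3, 0, 9]
  [4, -1, -6, -7, 0]
Key observation: every diagonal entry stays at the unit through all rounds, so no improving cycle exists.
Answer: CONVERGES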